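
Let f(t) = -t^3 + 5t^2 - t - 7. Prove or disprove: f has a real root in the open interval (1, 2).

f(1) = -4 and f(2) = 3, which have opposite signs.
f is continuous everywhere (it is a polynomial), in particular on [1, 2].
By the Intermediate Value Theorem, f takes the value 0 somewhere in the open interval.

Such a root exists.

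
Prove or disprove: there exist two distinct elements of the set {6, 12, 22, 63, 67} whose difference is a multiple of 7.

No such pair exists.

Residues mod 7: 6↦6, 12↦5, 22↦1, 63↦0, 67↦4.
These 5 residues are pairwise different, hence no difference of two elements is divisible by 7.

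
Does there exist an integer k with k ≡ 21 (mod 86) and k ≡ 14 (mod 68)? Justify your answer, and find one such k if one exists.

Reduce both congruences modulo 2, which divides 86 and 68: they say k ≡ 21 (mod 2) and k ≡ 14 (mod 2).
But 21 mod 2 = 1 while 14 mod 2 = 0, a contradiction.
Hence the system has no solution.

No such integer exists.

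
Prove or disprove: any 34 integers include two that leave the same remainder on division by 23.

Each integer lies in one of the 23 residue classes modulo 23.
Since 34 > 23, two of the 34 integers must share a residue class by the pigeonhole principle; call them a and b.
So a and b have equal remainders mod 23, which is exactly what was to be shown.

True.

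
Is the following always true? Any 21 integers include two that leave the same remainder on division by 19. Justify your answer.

Yes.

Partition the integers by their residue mod 19; there are 19 classes.
Placing 21 integers into 19 classes, some class receives at least two — say a and b.
That is, a and b leave the same remainder on division by 19, as claimed.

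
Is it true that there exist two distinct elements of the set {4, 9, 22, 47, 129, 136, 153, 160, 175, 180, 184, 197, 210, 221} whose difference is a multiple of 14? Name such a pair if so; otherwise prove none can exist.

There is no such pair.

Residues mod 14: 4↦4, 9↦9, 22↦8, 47↦5, 129↦3, 136↦10, 153↦13, 160↦6, 175↦7, 180↦12, 184↦2, 197↦1, 210↦0, 221↦11.
No residue repeats among the 14 elements, so no pair has difference ≡ 0 (mod 14).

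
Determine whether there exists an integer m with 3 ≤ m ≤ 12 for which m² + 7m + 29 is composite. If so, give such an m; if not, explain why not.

The values for m = 3, 4, …, 12 are 59, 73, 89, 107, 127, 149, 173, 199, 227, 257, and each of these is prime.
So no value in the range makes the expression composite.

No, no such integer m in that range exists.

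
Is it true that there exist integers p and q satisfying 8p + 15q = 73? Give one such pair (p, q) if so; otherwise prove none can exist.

Since gcd(8, 15) = 1, every integer is an integer combination of 8 and 15.
Dividing repeatedly: 15 = 1·8 + 7, 8 = 1·7 + 1, 7 = 7·1 + 0.
Back-substituting, 1 = 8 − 1·7 = 8 − (15 − 1·8) = −15 + 2·8; that is, 8·2 + 15·(-1) = 1.
Scaling by 73 gives the particular solution (p, q) = (146, -73).
Subtracting 9·15 from p and adding 9·8 to q gives the tidier solution (11, -1).
Check: 8·11 + 15·(-1) = 88 − 15 = 73. ✓

p = 11, q = -1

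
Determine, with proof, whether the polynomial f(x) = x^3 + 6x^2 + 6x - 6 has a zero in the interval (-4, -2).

f(-4) = 2 and f(-2) = -2, which have opposite signs.
Since f is a polynomial it is continuous on [-4, -2].
By the Intermediate Value Theorem f must vanish at some point of (-4, -2).

Yes, f has a root in the interval.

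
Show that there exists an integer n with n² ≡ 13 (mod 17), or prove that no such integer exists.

n = 8

Take n = 8. Then 8² = 64 = 3·17 + 13, so 8² ≡ 13 (mod 17).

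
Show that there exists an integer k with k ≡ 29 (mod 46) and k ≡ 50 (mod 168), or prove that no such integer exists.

No such integer exists.

gcd(46, 168) = 2. If k ≡ 29 (mod 46) and k ≡ 50 (mod 168), then k ≡ 29 (mod 2) and k ≡ 50 (mod 2).
These are incompatible: 29 − 50 = -21 is not divisible by 2.
Hence the system has no solution.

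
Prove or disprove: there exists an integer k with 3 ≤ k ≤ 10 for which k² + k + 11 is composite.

k = 10

At k = 10: 10² + 10 + 11 = 121 = 11·11, which is composite.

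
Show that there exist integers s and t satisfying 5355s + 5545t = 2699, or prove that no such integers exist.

Both 5355 and 5545 are divisible by gcd(5355, 5545) = 5, hence so is any combination 5355s + 5545t.
However 2699 leaves remainder 4 on division by 5.
Hence no integers s, t satisfy the equation.

No, no such integers exist.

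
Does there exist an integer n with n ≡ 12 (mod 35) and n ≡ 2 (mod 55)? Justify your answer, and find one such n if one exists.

The moduli are not coprime: gcd(35, 55) = 5. Compatibility requires 5 ∣ (2 − 12) = -10, which holds, so solutions exist.
The integers ≡ 12 (mod 35) are 12, 47, 82, 117, 152, 187, 222, …; their remainders mod 55 are 12, 47, 27, 7, 42, 22, 2, so n = 222 is the first that is ≡ 2 (mod 55).
Verify: 222 = 6·35 + 12 and 222 = 4·55 + 2. ✓

n = 222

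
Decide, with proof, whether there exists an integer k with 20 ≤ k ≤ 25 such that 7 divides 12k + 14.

k = 21

At k = 20 the value 254 is not a multiple of 7. Try k = 21: 12·21 + 14 = 266 = 38·7, which is divisible by 7.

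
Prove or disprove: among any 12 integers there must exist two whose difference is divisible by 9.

Yes.

Partition the integers by their residue mod 9; there are 9 classes.
Since 12 > 9, two of the 12 integers must share a residue class by the pigeonhole principle; call them a and b.
Their difference a − b is then a multiple of 9.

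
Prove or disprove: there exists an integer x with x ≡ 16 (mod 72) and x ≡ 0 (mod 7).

The moduli 72 and 7 are coprime, so by the Chinese Remainder Theorem a unique solution modulo 504 exists.
Write x = 16 + 72t and require 16 + 72t ≡ 0 (mod 7), i.e. 72t ≡ 5 (mod 7).
72 ≡ 2 (mod 7), so this reads 2t ≡ 5 (mod 7). Since 2·4 = 8 = 1·7 + 1, the inverse of 2 mod 7 is 4.
Multiplying by 4: t ≡ 4·5 = 20 ≡ 6 (mod 7).
With t = 6: x = 16 + 72·6 = 448.
Indeed 448 ≡ 16 (mod 72) and 448 ≡ 0 (mod 7).

x = 448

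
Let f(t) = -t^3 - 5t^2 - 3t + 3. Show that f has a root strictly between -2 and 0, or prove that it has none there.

Yes, f has a root in the interval.

f(-2) = -3 and f(0) = 3, which have opposite signs.
f is continuous everywhere (it is a polynomial), in particular on [-2, 0].
By the Intermediate Value Theorem, f takes the value 0 somewhere in the open interval.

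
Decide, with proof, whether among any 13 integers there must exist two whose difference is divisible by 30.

No; for instance {145, 146, 147, 148, 149, 150, 151, 152, 153, 154, 155, 156, 157} is a counterexample.

Take the 13 consecutive integers 145, 146, …, 157: their residues mod 30 are all distinct because 13 ≤ 30.
Any two of them differ by at most 12 < 30 and by at least 1, so no difference is a multiple of 30.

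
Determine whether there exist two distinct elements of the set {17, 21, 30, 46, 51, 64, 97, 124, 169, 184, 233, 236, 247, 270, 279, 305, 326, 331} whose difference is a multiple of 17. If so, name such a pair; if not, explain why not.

Both 17 and 51 leave remainder 0 on division by 17; their difference 34 = 2·17 is a multiple of 17.

Yes: 17 and 51.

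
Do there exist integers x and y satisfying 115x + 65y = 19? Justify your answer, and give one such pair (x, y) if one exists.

Both 115 and 65 are divisible by gcd(115, 65) = 5, hence so is any combination 115x + 65y.
However 19 leaves remainder 4 on division by 5.
Hence no integers x, y satisfy the equation.

No such integers exist.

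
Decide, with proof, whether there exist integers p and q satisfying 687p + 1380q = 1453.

gcd(687, 1380) = 3, so every integer of the form 687p + 1380q is a multiple of 3.
But 1453 = 3·484 + 1, so 3 ∤ 1453.
Therefore 687p + 1380q = 1453 has no solution in integers.

No such integers exist.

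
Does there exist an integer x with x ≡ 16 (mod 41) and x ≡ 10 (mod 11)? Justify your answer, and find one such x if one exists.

Since 41 and 11 share no common factor, CRT says the pair of congruences has a solution (unique mod 451).
Any solution of the first congruence is x = 16 + 41t; substituting into the second, 41t ≡ 10 − 16 ≡ 5 (mod 11).
41 ≡ 8 (mod 11), so this reads 8t ≡ 5 (mod 11). Since 8·7 = 56 = 5·11 + 1, the inverse of 8 mod 11 is 7.
Therefore t ≡ 7·5 = 35 ≡ 2 (mod 11).
Taking t = 2 gives x = 16 + 41·2 = 98.
Indeed 98 ≡ 16 (mod 41) and 98 ≡ 10 (mod 11).

x = 98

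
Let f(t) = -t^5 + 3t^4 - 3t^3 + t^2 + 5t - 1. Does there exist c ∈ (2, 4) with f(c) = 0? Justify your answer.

f(2) = 5 and f(4) = -413, which have opposite signs.
Since f is a polynomial it is continuous on [2, 4].
By the Intermediate Value Theorem f must vanish at some point of (2, 4).

Such a root exists.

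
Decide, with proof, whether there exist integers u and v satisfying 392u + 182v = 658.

gcd(392, 182) = 14, and 14 divides 658, so integer solutions exist.
Dividing through by 14 reduces the equation to 28u + 13v = 47.
Euclidean algorithm: 28 = 2·13 + 2, 13 = 6·2 + 1, 2 = 2·1 + 0.
Unwinding: 1 = 13 − 6·2 = 13 − 6·(28 − 2·13) = −6·28 + 13·13, i.e. 28·(-6) + 13·13 = 1.
Times 47: 28·(-282) + 13·611 = 47, so (-282, 611) solves it.
Adding 22·13 to u and subtracting 22·28 from v gives the tidier solution (4, -5).
Check: 392·4 + 182·(-5) = 1568 − 910 = 658. ✓

u = 4, v = -5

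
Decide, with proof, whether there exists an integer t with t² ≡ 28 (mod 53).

t = 44

Take t = 44. Then 44² = 1936 = 36·53 + 28, so 44² ≡ 28 (mod 53).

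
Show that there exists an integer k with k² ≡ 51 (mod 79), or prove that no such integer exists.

k = 50 works: 50² = 2500, and 2500 − 51 = 2449 = 31·79.

k = 50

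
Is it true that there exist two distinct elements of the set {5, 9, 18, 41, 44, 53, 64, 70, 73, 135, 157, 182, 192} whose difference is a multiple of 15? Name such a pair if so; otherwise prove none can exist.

Reduce each element modulo 15: 5↦5, 9↦9, 18↦3, 41↦11, 44↦14, 53↦8, 64↦4, 70↦10, 73↦13, 135↦0, 157↦7, 182↦2, 192↦12.
These 13 residues are pairwise different, hence no difference of two elements is divisible by 15.

No, no such pair exists.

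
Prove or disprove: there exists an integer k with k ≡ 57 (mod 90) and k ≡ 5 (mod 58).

k = 237

The moduli are not coprime: gcd(90, 58) = 2. Compatibility requires 2 ∣ (5 − 57) = -52, which holds, so solutions exist.
Step through k = 57, 57 + 90, 57 + 2·90, …: the values 57, 147, 237 reduce mod 58 to 57, 31, 5. The value 237 hits 5.
Indeed 237 ≡ 57 (mod 90) and 237 ≡ 5 (mod 58).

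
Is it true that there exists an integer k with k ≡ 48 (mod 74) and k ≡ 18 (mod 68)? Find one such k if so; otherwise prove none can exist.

gcd(74, 68) = 2. A simultaneous solution exists iff 48 ≡ 18 (mod 2); here 48 mod 2 = 0 = 18 mod 2, so it does.
Write k = 48 + 74t. Then 74t ≡ 18 − 48 ≡ 38 (mod 68); dividing through by 2 gives 37t ≡ 19 (mod 34).
37 ≡ 3 (mod 34), so this reads 3t ≡ 19 (mod 34). Invert 3 mod 34 by the Euclidean algorithm: 34 = 11·3 + 1, 3 = 3·1 + 0; back-substituting, 1 = 34 − 11·3. Hence 3·(-11) ≡ 1, so 3⁻¹ ≡ -11 ≡ 23 (mod 34).
Therefore t ≡ 23·19 = 437 ≡ 29 (mod 34).
Then k = 48 + 74·29 = 2194.
Indeed 2194 ≡ 48 (mod 74) and 2194 ≡ 18 (mod 68).

k = 2194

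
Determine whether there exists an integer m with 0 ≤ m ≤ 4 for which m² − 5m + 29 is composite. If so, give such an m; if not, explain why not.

At m = 4: 4² − 5·4 + 29 = 25 = 5·5, which is composite.

m = 4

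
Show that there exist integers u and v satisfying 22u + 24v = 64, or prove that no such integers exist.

gcd(22, 24) = 2, and 2 divides 64, so integer solutions exist.
Dividing through by 2 reduces the equation to 11u + 12v = 32.
Dividing repeatedly: 12 = 1·11 + 1, 11 = 11·1 + 0.
Back-substituting, 1 = 12 − 1·11; that is, 11·(-1) + 12·1 = 1.
Multiplying through by 32: u = (-1)·32 = -32, v = 1·32 = 32 is a solution.
Adding 3·12 to u and subtracting 3·11 from v gives the tidier solution (4, -1).
Indeed 22·4 + 24·(-1) = 88 − 24 = 64.

u = 4, v = -1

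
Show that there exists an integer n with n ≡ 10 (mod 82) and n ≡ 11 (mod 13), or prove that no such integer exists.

Since 82 and 13 share no common factor, CRT says the pair of congruences has a solution (unique mod 1066).
Any solution of the first congruence is n = 10 + 82t; substituting into the second, 82t ≡ 11 − 10 ≡ 1 (mod 13).
82 ≡ 4 (mod 13), so this reads 4t ≡ 1 (mod 13). To invert 4 modulo 13: 13 = 3·4 + 1, 4 = 4·1 + 0, and unwinding, 1 = 13 − 3·4. Thus 4⁻¹ ≡ -3 ≡ 10 (mod 13).
Multiplying by 10: t ≡ 10·1 = 10 (mod 13).
With t = 10: n = 10 + 82·10 = 830.
Check: 830 mod 82 = 10, 830 mod 13 = 11. ✓

n = 830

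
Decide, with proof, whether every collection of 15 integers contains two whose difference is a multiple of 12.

Yes, this is always true.

Each integer lies in one of the 12 residue classes modulo 12.
With 15 integers and only 12 classes, the pigeonhole principle forces two of them, say a and b, into the same class.
Their difference a − b is then a multiple of 12.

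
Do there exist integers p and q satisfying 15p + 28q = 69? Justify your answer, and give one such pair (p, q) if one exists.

p = 27, q = -12

15 and 28 are coprime, so 15p + 28q ranges over all of ℤ.
Run the Euclidean algorithm on 28 and 15: 28 = 1·15 + 13, 15 = 1·13 + 2, 13 = 6·2 + 1, 2 = 2·1 + 0.
Back-substituting, 1 = 13 − 6·2 = 13 − 6·(15 − 1·13) = −6·15 + 7·13 = −6·15 + 7·(28 − 1·15) = 7·28 − 13·15; that is, 15·(-13) + 28·7 = 1.
Scaling by 69 gives the particular solution (p, q) = (-897, 483).
Adding 33·28 to p and subtracting 33·15 from q gives the tidier solution (27, -12).
Check: 15·27 + 28·(-12) = 405 − 336 = 69. ✓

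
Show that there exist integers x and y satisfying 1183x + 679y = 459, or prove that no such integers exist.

No, no such integers exist.

Both 1183 and 679 are divisible by gcd(1183, 679) = 7, hence so is any combination 1183x + 679y.
But 459 is not a multiple of 7 (it leaves remainder 4).
Hence no integers x, y satisfy the equation.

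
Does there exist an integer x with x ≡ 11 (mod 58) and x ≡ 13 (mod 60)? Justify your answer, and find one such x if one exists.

Here gcd(58, 60) = 2, and both 11 and 13 leave remainder 1 mod 2, so the system is consistent.
Put x = 11 + 58t, so we need 58t ≡ 2 (mod 60), equivalently (divide by 2) 29t ≡ 1 (mod 30).
To invert 29 modulo 30: 30 = 1·29 + 1, 29 = 29·1 + 0, and unwinding, 1 = 30 − 1·29. Thus 29⁻¹ ≡ -1 ≡ 29 (mod 30).
Therefore t ≡ 29·1 = 29 (mod 30).
Then x = 11 + 58·29 = 1693.
Check: 1693 mod 58 = 11, 1693 mod 60 = 13. ✓

x = 1693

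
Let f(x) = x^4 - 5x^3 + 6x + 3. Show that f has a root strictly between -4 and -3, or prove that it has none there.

The endpoint values f(-4) = 555 and f(-3) = 201 are both positive. Claim: f(x) > 0 for every x in (-4, -3).
Shift to the endpoint -3: with x = -3 − u (0 < u < 1), one computes f(-3 − u) = u^4 + 17u^3 + 99u^2 + 237u + 201.
All 5 nonzero coefficients of this polynomial in u are positive; hence for u > 0 the value is a sum of positive terms (the constant 201 among them).
Therefore f(x) > 0 throughout (-4, -3), and f has no zero there.

f has no root in that interval.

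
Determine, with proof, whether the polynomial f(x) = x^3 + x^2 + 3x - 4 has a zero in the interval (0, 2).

f(0) = -4 and f(2) = 14, which have opposite signs.
As a polynomial, f is continuous on every closed interval.
By the Intermediate Value Theorem, f takes the value 0 somewhere in the open interval.

Yes, f has a root in the interval.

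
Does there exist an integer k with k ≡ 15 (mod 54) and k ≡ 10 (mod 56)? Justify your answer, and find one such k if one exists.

There is no such integer.

Reduce both congruences modulo 2, which divides 54 and 56: they say k ≡ 15 (mod 2) and k ≡ 10 (mod 2).
However 15 ≡ 1 and 10 ≡ 0 (mod 2), and 1 ≠ 0.
Therefore no such k exists.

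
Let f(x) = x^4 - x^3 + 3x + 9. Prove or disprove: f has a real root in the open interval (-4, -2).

No such root exists.

The endpoint values f(-4) = 317 and f(-2) = 27 are both positive. Claim: f(x) > 0 for every x in (-4, -2).
Shift to the endpoint -2: with x = -2 − u (0 < u < 2), one computes f(-2 − u) = u^4 + 9u^3 + 30u^2 + 41u + 27.
All 5 nonzero coefficients of this polynomial in u are positive; hence for u > 0 the value is a sum of positive terms (the constant 27 among them).
Therefore f(x) > 0 throughout (-4, -2), and f has no zero there.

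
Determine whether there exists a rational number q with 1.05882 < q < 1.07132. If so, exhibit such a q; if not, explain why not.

Look for a denominator N such that an integer falls strictly between N·1.05882 and N·1.07132. N = 15 works: 15·1.05882 = 15.88230 < 16 < 16.06980 = 15·1.07132.
So q = 16/15 works: it is a ratio of integers, and dividing 15·1.05882 < 16 < 15·1.07132 through by 15 gives 1.05882 < 16/15 < 1.07132.

q = 16/15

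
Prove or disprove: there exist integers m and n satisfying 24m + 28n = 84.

gcd(24, 28) = 4, and 4 divides 84, so integer solutions exist.
Dividing through by 4 reduces the equation to 6m + 7n = 21.
Run the Euclidean algorithm on 7 and 6: 7 = 1·6 + 1, 6 = 6·1 + 0.
Unwinding: 1 = 7 − 1·6, i.e. 6·(-1) + 7·1 = 1.
Scaling by 21 gives the particular solution (m, n) = (-21, 21).
Adding 3·7 to m and subtracting 3·6 from n gives the tidier solution (0, 3).
Check: 24·0 + 28·3 = 0 + 84 = 84. ✓

m = 0, n = 3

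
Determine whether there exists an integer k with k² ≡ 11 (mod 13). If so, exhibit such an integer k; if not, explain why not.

No such integer exists.

Since (13 − k)² ≡ k² (mod 13), it suffices to square k = 0, 1, …, 6: the residues are 0, 1, 4, 9, 3, 12, 10.
The set of squares mod 13 is therefore {0, 1, 3, 4, 9, 10, 12}, which does not contain 11.
Therefore k² ≡ 11 (mod 13) has no solution.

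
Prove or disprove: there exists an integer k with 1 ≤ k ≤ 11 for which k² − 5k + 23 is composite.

There is no such integer k in that range.

The values for k = 1, 2, …, 11 are 19, 17, 17, 19, 23, 29, 37, 47, 59, 73, 89, and each of these is prime.
So no value in the range makes the expression composite.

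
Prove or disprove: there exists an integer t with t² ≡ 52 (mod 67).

No, no such integer exists.

Apply Euler's criterion with the prime 67: 52 is a quadratic residue iff 52^33 ≡ 1 (mod 67), and a non-residue iff it is ≡ −1.
Repeated squaring mod 67: 52^2 = 2704 ≡ 24; 52^4 ≡ 24² = 576 ≡ 40; 52^8 ≡ 40² = 1600 ≡ 59; 52^16 ≡ 59² = 3481 ≡ 64; 52^32 ≡ 64² = 4096 ≡ 9.
Since 33 = 32 + 1, 52^33 ≡ 9 · 52; multiplying out mod 67: 9·52 = 468 ≡ 66. Thus 52^33 ≡ 66 ≡ −1 (mod 67).
By Euler's criterion 52 is a quadratic non-residue mod 67: no t satisfies t² ≡ 52 (mod 67).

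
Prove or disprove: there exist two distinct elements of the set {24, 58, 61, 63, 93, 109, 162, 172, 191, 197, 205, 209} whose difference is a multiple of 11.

Both 63 and 162 leave remainder 8 on division by 11; their difference 99 = 9·11 is a multiple of 11.

Yes: 63 and 162.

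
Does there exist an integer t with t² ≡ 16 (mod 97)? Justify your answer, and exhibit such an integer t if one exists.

Take t = 93. Then 93² = 8649 = 89·97 + 16, so 93² ≡ 16 (mod 97).

t = 93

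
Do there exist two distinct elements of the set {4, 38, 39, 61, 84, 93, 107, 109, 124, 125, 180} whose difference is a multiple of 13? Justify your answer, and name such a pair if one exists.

No such pair exists.

Reduce each element modulo 13: 4↦4, 38↦12, 39↦0, 61↦9, 84↦6, 93↦2, 107↦3, 109↦5, 124↦7, 125↦8, 180↦11.
All 11 residues are distinct, so no two elements differ by a multiple of 13.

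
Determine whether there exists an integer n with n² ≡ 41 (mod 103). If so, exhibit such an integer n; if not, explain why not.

n = 12

n = 12 works: 12² = 144, and 144 − 41 = 103 = 1·103.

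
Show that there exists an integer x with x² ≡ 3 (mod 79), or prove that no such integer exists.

No such integer exists.

Apply Euler's criterion with the prime 79: 3 is a quadratic residue iff 3^39 ≡ 1 (mod 79), and a non-residue iff it is ≡ −1.
Repeated squaring mod 79: 3^2 = 9 ≡ 9; 3^4 ≡ 9² = 81 ≡ 2; 3^8 ≡ 2² = 4 ≡ 4; 3^16 ≡ 4² = 16 ≡ 16; 3^32 ≡ 16² = 256 ≡ 19.
Since 39 = 32 + 4 + 2 + 1, 3^39 ≡ 19 · 2 · 9 · 3; multiplying out mod 79: 19·2 = 38 ≡ 38, then 38·9 = 342 ≡ 26, then 26·3 = 78 ≡ 78. Thus 3^39 ≡ 78 ≡ −1 (mod 79).
By Euler's criterion 3 is a quadratic non-residue mod 79: no x satisfies x² ≡ 3 (mod 79).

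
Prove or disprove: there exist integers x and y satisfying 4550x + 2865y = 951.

gcd(4550, 2865) = 5, so every integer of the form 4550x + 2865y is a multiple of 5.
But 951 is not a multiple of 5 (it leaves remainder 1).
So the equation is unsolvable over ℤ.

No such integers exist.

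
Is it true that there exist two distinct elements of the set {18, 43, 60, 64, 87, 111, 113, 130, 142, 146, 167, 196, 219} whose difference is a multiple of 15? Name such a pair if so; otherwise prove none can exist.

No, no such pair exists.

Residues mod 15: 18↦3, 43↦13, 60↦0, 64↦4, 87↦12, 111↦6, 113↦8, 130↦10, 142↦7, 146↦11, 167↦2, 196↦1, 219↦9.
All 13 residues are distinct, so no two elements differ by a multiple of 15.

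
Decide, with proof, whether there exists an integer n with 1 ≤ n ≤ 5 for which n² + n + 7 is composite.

n = 1

At n = 1: 1² + 1 + 7 = 9 = 3·3, which is composite.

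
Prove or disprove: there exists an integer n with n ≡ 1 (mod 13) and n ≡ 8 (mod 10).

n = 118

Since 13 and 10 share no common factor, CRT says the pair of congruences has a solution (unique mod 130).
Write n = 1 + 13t and require 1 + 13t ≡ 8 (mod 10), i.e. 13t ≡ 7 (mod 10).
13 ≡ 3 (mod 10), so this reads 3t ≡ 7 (mod 10). Since 3·7 = 21 = 2·10 + 1, the inverse of 3 mod 10 is 7.
Therefore t ≡ 7·7 = 49 ≡ 9 (mod 10).
With t = 9: n = 1 + 13·9 = 118.
Check: 118 mod 13 = 1, 118 mod 10 = 8. ✓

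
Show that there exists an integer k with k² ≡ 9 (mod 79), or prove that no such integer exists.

Take k = 76. Then 76² = 5776 = 73·79 + 9, so 76² ≡ 9 (mod 79).

k = 76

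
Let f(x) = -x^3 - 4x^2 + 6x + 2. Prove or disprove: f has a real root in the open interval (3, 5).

No such root exists.

f(3) = -43 and f(5) = -193, both negative, so a sign-change argument is unavailable; we show f keeps this sign on the whole interval.
Substitute x = 3 + u, where 0 < u < 2 on the interval. Expanding, f(3 + u) = -u^3 - 13u^2 - 45u - 43.
All 4 nonzero coefficients of this polynomial in u are negative; hence for u > 0 the value is a sum of negative terms (the constant -43 among them).
So f is strictly negative on (3, 5); no root exists in the interval.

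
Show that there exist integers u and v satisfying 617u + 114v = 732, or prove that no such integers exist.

Since gcd(617, 114) = 1, every integer is an integer combination of 617 and 114.
Run the Euclidean algorithm on 617 and 114: 617 = 5·114 + 47, 114 = 2·47 + 20, 47 = 2·20 + 7, 20 = 2·7 + 6, 7 = 1·6 + 1, 6 = 6·1 + 0.
Working back up the chain: 1 = 7 − 1·6 = 7 − (20 − 2·7) = −20 + 3·7 = −20 + 3·(47 − 2·20) = 3·47 − 7·20 = 3·47 − 7·(114 − 2·47) = −7·114 + 17·47 = −7·114 + 17·(617 − 5·114) = 17·617 − 92·114. So 617·17 + 114·(-92) = 1.
Multiplying through by 732: u = 17·732 = 12444, v = (-92)·732 = -67344 is a solution.
The general solution is u = 12444 + 114k, v = -67344 − 617k; taking k = -109 gives the smaller pair u = 18, v = -91.
Check: 617·18 + 114·(-91) = 11106 − 10374 = 732. ✓

u = 18, v = -91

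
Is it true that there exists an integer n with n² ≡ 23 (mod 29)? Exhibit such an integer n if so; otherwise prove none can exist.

n = 9

Take n = 9. Then 9² = 81 = 2·29 + 23, so 9² ≡ 23 (mod 29).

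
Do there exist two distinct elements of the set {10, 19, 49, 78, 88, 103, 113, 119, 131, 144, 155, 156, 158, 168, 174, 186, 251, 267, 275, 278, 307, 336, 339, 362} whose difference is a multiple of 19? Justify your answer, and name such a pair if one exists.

49 mod 19 = 11 and 144 mod 19 = 11, so 144 − 49 = 95 = 5·19.

49 and 144 are such a pair.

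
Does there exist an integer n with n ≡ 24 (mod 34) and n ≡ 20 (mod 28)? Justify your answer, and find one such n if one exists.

n = 160

Here gcd(34, 28) = 2, and both 24 and 20 leave remainder 0 mod 2, so the system is consistent.
The integers ≡ 24 (mod 34) are 24, 58, 92, 126, 160, …; their remainders mod 28 are 24, 2, 8, 14, 20, so n = 160 is the first that is ≡ 20 (mod 28).
Indeed 160 ≡ 24 (mod 34) and 160 ≡ 20 (mod 28).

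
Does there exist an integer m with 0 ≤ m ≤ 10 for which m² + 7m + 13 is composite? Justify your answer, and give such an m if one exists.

m = 8

At m = 8: 8² + 7·8 + 13 = 133 = 7·19, which is composite.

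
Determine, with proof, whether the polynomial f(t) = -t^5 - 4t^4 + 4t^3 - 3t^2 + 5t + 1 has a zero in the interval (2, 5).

The endpoint values f(2) = -65 and f(5) = -5174 are both negative. Claim: f(t) < 0 for every t in (2, 5).
Substitute t = 2 + u, where 0 < u < 3 on the interval. Expanding, f(2 + u) = -u^5 - 14u^4 - 68u^3 - 155u^2 - 167u - 65.
The nonzero coefficients here are all negative, so for u > 0 every term is negative (or zero), and the constant term -65 is strictly negative.
Therefore f(t) < 0 throughout (2, 5), and f has no zero there.

No such root exists.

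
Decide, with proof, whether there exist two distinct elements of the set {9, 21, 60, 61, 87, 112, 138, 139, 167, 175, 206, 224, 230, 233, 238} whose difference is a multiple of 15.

Two integers differ by a multiple of 15 exactly when they have the same residue mod 15. The residues are 9↦9, 21↦6, 60↦0, 61↦1, 87↦12, 112↦7, 138↦3, 139↦4, 167↦2, 175↦10, 206↦11, 224↦14, 230↦5, 233↦8, 238↦13.
All 15 residues are distinct, so no two elements differ by a multiple of 15.

No, no such pair exists.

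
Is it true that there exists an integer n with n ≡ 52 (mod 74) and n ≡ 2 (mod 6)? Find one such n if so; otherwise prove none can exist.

n = 200

gcd(74, 6) = 2. A simultaneous solution exists iff 52 ≡ 2 (mod 2); here 52 mod 2 = 0 = 2 mod 2, so it does.
The integers ≡ 52 (mod 74) are 52, 126, 200, …; their remainders mod 6 are 4, 0, 2, so n = 200 is the first that is ≡ 2 (mod 6).
Check: 200 mod 74 = 52, 200 mod 6 = 2. ✓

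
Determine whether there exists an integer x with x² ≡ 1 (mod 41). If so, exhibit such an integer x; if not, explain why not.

x = 40

Take x = 40. Then 40² = 1600 = 39·41 + 1, so 40² ≡ 1 (mod 41).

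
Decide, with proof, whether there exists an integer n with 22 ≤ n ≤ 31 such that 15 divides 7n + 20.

Scanning upward from n = 22 gives 174, 181, 188, none divisible by 15. Try n = 25: 7·25 + 20 = 195 = 13·15, which is divisible by 15.

n = 25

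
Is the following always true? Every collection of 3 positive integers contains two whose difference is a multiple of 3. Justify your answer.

Take the 3 consecutive integers 8, 9, 10: their residues mod 3 are all distinct because 3 ≤ 3.
Any two of them differ by at most 2 < 3 and by at least 1, so no difference is a multiple of 3.

No, the set {8, 9, 10} is a counterexample.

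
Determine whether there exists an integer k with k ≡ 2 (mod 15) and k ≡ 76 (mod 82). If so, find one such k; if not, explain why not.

k = 1142

The moduli 15 and 82 are coprime, so by the Chinese Remainder Theorem a unique solution modulo 1230 exists.
Any solution of the first congruence is k = 2 + 15t; substituting into the second, 15t ≡ 76 − 2 ≡ 74 (mod 82).
Note 15·11 = 165 ≡ 1 (mod 82) (as 165 − 1 = 2·82), so 15⁻¹ ≡ 11.
Multiplying by 11: t ≡ 11·74 = 814 ≡ 76 (mod 82).
With t = 76: k = 2 + 15·76 = 1142.
Check: 1142 mod 15 = 2, 1142 mod 82 = 76. ✓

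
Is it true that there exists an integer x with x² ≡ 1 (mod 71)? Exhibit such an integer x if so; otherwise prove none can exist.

x = 70

Take x = 70. Then 70² = 4900 = 69·71 + 1, so 70² ≡ 1 (mod 71).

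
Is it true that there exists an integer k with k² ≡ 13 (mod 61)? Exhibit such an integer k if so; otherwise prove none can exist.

k = 14

Take k = 14. Then 14² = 196 = 3·61 + 13, so 14² ≡ 13 (mod 61).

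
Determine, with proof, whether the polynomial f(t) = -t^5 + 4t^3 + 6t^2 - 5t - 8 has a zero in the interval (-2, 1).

f(-2) = 26 and f(1) = -4, which have opposite signs.
As a polynomial, f is continuous on every closed interval.
By the Intermediate Value Theorem, f takes the value 0 somewhere in the open interval.

Yes, f has a root in the interval.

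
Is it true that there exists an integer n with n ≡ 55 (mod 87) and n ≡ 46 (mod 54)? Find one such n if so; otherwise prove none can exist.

n = 316

Here gcd(87, 54) = 3, and both 55 and 46 leave remainder 1 mod 3, so the system is consistent.
Step through n = 55, 55 + 87, 55 + 2·87, …: the values 55, 142, 229, 316 reduce mod 54 to 1, 34, 13, 46. The value 316 hits 46.
Indeed 316 ≡ 55 (mod 87) and 316 ≡ 46 (mod 54).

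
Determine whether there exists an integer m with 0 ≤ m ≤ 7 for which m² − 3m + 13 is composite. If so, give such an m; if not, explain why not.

The values for m = 0, 1, …, 7 are 13, 11, 11, 13, 17, 23, 31, 41, and each of these is prime.
So no value in the range makes the expression composite.

There is no such integer m in that range.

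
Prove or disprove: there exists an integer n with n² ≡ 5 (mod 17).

Squares mod 17 repeat after n = 8 (as (−n)² = n²); for n = 0..8 they are 0, 1, 4, 9, 16, 8, 2, 15, 13.
So the quadratic residues mod 17 are {0, 1, 2, 4, 8, 9, 13, 15, 16}, and 5 is not among them.
Therefore n² ≡ 5 (mod 17) has no solution.

There is no such integer.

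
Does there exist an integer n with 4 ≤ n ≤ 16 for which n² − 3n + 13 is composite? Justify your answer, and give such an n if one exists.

n = 16

At n = 16: 16² − 3·16 + 13 = 221 = 13·17, which is composite.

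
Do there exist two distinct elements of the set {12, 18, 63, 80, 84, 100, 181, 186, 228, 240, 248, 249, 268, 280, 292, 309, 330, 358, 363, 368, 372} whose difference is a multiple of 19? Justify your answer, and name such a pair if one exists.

Reduce each element mod 19: 12↦12, 18↦18, 63↦6, 80↦4, 84↦8, 100↦5, 181↦10, 186↦15, 228↦0, 240↦12, 248↦1, 249↦2, 268↦2, 280↦14, 292↦7, 309↦5, 330↦7, 358↦16, 363↦2, 368↦7, 372↦11. The residue 12 repeats (at 12 and 240), and 240 − 12 = 228 = 12·19.

12 and 240 are such a pair.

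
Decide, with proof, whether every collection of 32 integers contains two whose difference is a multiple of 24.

There are exactly 24 possible remainders on division by 24.
With 32 integers and only 24 classes, the pigeonhole principle forces two of them, say a and b, into the same class.
Equal remainders mean a − b ≡ 0 (mod 24), so 24 divides their difference.

True.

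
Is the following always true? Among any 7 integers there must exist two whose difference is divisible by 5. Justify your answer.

Each integer lies in one of the 5 residue classes modulo 5.
Placing 7 integers into 5 classes, some class receives at least two — say a and b.
Their difference a − b is then a multiple of 5.

True.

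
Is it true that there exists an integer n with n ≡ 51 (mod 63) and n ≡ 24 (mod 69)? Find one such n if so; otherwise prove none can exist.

n = 1059

The moduli are not coprime: gcd(63, 69) = 3. Compatibility requires 3 ∣ (24 − 51) = -27, which holds, so solutions exist.
Put n = 51 + 63t, so we need 63t ≡ 42 (mod 69), equivalently (divide by 3) 21t ≡ 14 (mod 23).
Invert 21 mod 23 by the Euclidean algorithm: 23 = 1·21 + 2, 21 = 10·2 + 1, 2 = 2·1 + 0; back-substituting, 1 = 21 − 10·2 = 21 − 10·(23 − 1·21) = −10·23 + 11·21. Hence 21·11 ≡ 1, so 21⁻¹ ≡ 11 (mod 23).
Therefore t ≡ 11·14 = 154 ≡ 16 (mod 23).
Then n = 51 + 63·16 = 1059.
Indeed 1059 ≡ 51 (mod 63) and 1059 ≡ 24 (mod 69).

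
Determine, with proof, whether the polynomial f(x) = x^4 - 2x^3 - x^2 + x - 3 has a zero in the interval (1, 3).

Yes, f has a root in the interval.

f(1) = -4 and f(3) = 18, which have opposite signs.
f is continuous everywhere (it is a polynomial), in particular on [1, 3].
By the Intermediate Value Theorem f must vanish at some point of (1, 3).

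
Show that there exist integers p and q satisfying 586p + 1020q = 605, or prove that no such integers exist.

Both 586 and 1020 are divisible by gcd(586, 1020) = 2, hence so is any combination 586p + 1020q.
However 605 leaves remainder 1 on division by 2.
So the equation is unsolvable over ℤ.

No, no such integers exist.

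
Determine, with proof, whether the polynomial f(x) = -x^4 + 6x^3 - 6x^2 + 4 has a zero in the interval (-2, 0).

f(-2) = -84 and f(0) = 4, which have opposite signs.
f is continuous everywhere (it is a polynomial), in particular on [-2, 0].
By the Intermediate Value Theorem f must vanish at some point of (-2, 0).

Such a root exists.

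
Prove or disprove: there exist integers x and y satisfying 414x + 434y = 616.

x = 56, y = -52

gcd(414, 434) = 2, and 2 divides 616, so integer solutions exist.
Dividing through by 2 reduces the equation to 207x + 217y = 308.
Run the Euclidean algorithm on 217 and 207: 217 = 1·207 + 10, 207 = 20·10 + 7, 10 = 1·7 + 3, 7 = 2·3 + 1, 3 = 3·1 + 0.
Working back up the chain: 1 = 7 − 2·3 = 7 − 2·(10 − 1·7) = −2·10 + 3·7 = −2·10 + 3·(207 − 20·10) = 3·207 − 62·10 = 3·207 − 62·(217 − 1·207) = −62·217 + 65·207. So 207·65 + 217·(-62) = 1.
Multiplying through by 308: x = 65·308 = 20020, y = (-62)·308 = -19096 is a solution.
Subtracting 92·217 from x and adding 92·207 to y gives the tidier solution (56, -52).
Indeed 414·56 + 434·(-52) = 23184 − 22568 = 616.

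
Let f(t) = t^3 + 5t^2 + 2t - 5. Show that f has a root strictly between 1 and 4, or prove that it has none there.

The endpoint values f(1) = 3 and f(4) = 147 are both positive. Claim: f(t) > 0 for every t in (1, 4).
Substitute t = 1 + u, where 0 < u < 3 on the interval. Expanding, f(1 + u) = u^3 + 8u^2 + 15u + 3.
All 4 nonzero coefficients of this polynomial in u are positive; hence for u > 0 the value is a sum of positive terms (the constant 3 among them).
Therefore f(t) > 0 throughout (1, 4), and f has no zero there.

No such root exists.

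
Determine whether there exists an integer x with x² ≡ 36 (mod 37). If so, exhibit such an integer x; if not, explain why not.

Take x = 31. Then 31² = 961 = 25·37 + 36, so 31² ≡ 36 (mod 37).

x = 31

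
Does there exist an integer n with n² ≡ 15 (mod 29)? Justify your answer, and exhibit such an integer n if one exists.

No, no such integer exists.

Apply Euler's criterion with the prime 29: 15 is a quadratic residue iff 15^14 ≡ 1 (mod 29), and a non-residue iff it is ≡ −1.
Repeated squaring mod 29: 15^2 = 225 ≡ 22; 15^4 ≡ 22² = 484 ≡ 20; 15^8 ≡ 20² = 400 ≡ 23.
Since 14 = 8 + 4 + 2, 15^14 ≡ 23 · 20 · 22; multiplying out mod 29: 23·20 = 460 ≡ 25, then 25·22 = 550 ≡ 28. Thus 15^14 ≡ 28 ≡ −1 (mod 29).
By Euler's criterion 15 is a quadratic non-residue mod 29: no n satisfies n² ≡ 15 (mod 29).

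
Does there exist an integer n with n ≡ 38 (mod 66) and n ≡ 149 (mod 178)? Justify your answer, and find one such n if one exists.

Both moduli are multiples of 2 = gcd(66, 178), so any solution would satisfy n ≡ 38 and n ≡ 149 modulo 2 simultaneously.
But 38 mod 2 = 0 while 149 mod 2 = 1, a contradiction.
So no integer satisfies both congruences.

No such integer exists.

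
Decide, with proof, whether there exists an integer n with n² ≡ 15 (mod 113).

n = 69

n = 69 works: 69² = 4761, and 4761 − 15 = 4746 = 42·113.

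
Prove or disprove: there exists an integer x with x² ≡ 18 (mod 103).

x = 92 works: 92² = 8464, and 8464 − 18 = 8446 = 82·103.

x = 92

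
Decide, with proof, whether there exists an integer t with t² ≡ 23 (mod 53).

No, no such integer exists.

53 is prime, so by Euler's criterion 23 is a square mod 53 iff 23^((53−1)/2) = 23^26 ≡ 1 (mod 53).
Repeated squaring mod 53: 23^2 = 529 ≡ 52; 23^4 ≡ 52² = 2704 ≡ 1; 23^8 ≡ 1² = 1 ≡ 1; 23^16 ≡ 1² = 1 ≡ 1.
Since 26 = 16 + 8 + 2, 23^26 ≡ 1 · 1 · 52; multiplying out mod 53: 1·1 = 1 ≡ 1, then 1·52 = 52 ≡ 52. Thus 23^26 ≡ 52 ≡ −1 (mod 53).
By Euler's criterion 23 is a quadratic non-residue mod 53: no t satisfies t² ≡ 23 (mod 53).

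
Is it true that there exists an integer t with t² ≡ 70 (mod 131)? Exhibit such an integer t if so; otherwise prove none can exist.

There is no such integer.

Apply Euler's criterion with the prime 131: 70 is a quadratic residue iff 70^65 ≡ 1 (mod 131), and a non-residue iff it is ≡ −1.
Squaring successively (mod 131): 70^2 = 4900 ≡ 53; 70^4 ≡ 53² = 2809 ≡ 58; 70^8 ≡ 58² = 3364 ≡ 89; 70^16 ≡ 89² = 7921 ≡ 61; 70^32 ≡ 61² = 3721 ≡ 53; 70^64 ≡ 53² = 2809 ≡ 58.
Since 65 = 64 + 1, 70^65 ≡ 58 · 70; multiplying out mod 131: 58·70 = 4060 ≡ 130. Thus 70^65 ≡ 130 ≡ −1 (mod 131).
The value −1 means 70 is a non-residue modulo 131, so t² ≡ 70 (mod 131) is impossible.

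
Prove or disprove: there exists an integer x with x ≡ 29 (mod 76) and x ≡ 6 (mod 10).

No, no such integer exists.

Reduce both congruences modulo 2, which divides 76 and 10: they say x ≡ 29 (mod 2) and x ≡ 6 (mod 2).
But 29 mod 2 = 1 while 6 mod 2 = 0, a contradiction.
So no integer satisfies both congruences.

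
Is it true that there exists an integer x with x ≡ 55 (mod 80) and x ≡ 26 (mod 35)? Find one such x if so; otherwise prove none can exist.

gcd(80, 35) = 5. If x ≡ 55 (mod 80) and x ≡ 26 (mod 35), then x ≡ 55 (mod 5) and x ≡ 26 (mod 5).
But 55 mod 5 = 0 while 26 mod 5 = 1, a contradiction.
So no integer satisfies both congruences.

No, no such integer exists.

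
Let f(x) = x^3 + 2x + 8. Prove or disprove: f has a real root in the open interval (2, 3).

Evaluate at the endpoints: f(2) = 20, f(3) = 41 — same sign (positive).
The derivative f'(x) = 3x^2 + 2 is a quadratic with discriminant 0² − 4·3·2 = -24 < 0; it never vanishes, so it is always positive (sign of the leading coefficient).
So f is strictly increasing; between 2 and 3 its values lie between f(2) = 20 and f(3) = 41, all positive. Therefore f has no root in (2, 3).

No.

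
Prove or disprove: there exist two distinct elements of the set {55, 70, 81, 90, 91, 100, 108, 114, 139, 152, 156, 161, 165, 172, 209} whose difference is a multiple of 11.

55 and 165 are such a pair.

55 mod 11 = 0 and 165 mod 11 = 0, so 165 − 55 = 110 = 10·11.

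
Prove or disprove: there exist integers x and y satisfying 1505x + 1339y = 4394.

Since gcd(1505, 1339) = 1, every integer is an integer combination of 1505 and 1339.
Run the Euclidean algorithm on 1505 and 1339: 1505 = 1·1339 + 166, 1339 = 8·166 + 11, 166 = 15·11 + 1, 11 = 11·1 + 0.
Unwinding: 1 = 166 − 15·11 = 166 − 15·(1339 − 8·166) = −15·1339 + 121·166 = −15·1339 + 121·(1505 − 1·1339) = 121·1505 − 136·1339, i.e. 1505·121 + 1339·(-136) = 1.
Times 4394: 1505·531674 + 1339·(-597584) = 4394, so (531674, -597584) solves it.
The general solution is x = 531674 + 1339k, y = -597584 − 1505k; taking k = -397 gives the smaller pair x = 91, y = -99.
Indeed 1505·91 + 1339·(-99) = 136955 − 132561 = 4394.

x = 91, y = -99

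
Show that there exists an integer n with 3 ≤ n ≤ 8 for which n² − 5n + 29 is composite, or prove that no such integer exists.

n = 4

At n = 4: 4² − 5·4 + 29 = 25 = 5·5, which is composite.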